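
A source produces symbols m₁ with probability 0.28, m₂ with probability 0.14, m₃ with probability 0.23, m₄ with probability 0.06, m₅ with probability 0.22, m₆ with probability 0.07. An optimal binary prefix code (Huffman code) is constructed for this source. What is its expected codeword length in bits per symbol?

2.4 bits/symbol

Repeatedly combine the two least-probable nodes; the expected code length is the sum of the merged weights.
merge 3/50 + 7/100 → 13/100
merge 13/100 + 7/50 → 27/100
merge 11/50 + 23/100 → 9/20
merge 27/100 + 7/25 → 11/20
merge 9/20 + 11/20 → 1
L = 13/100 + 27/100 + 9/20 + 11/20 + 1 = 12/5 = 2.4 bits/symbol.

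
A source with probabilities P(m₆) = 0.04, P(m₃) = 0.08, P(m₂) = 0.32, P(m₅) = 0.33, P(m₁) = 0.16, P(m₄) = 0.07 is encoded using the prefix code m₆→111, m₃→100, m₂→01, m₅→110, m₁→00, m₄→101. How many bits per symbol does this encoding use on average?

2.52 bits/symbol

L̄ = Σ pᵢ·ℓᵢ = 0.04·3 + 0.08·3 + 0.32·2 + 0.33·3 + 0.16·2 + 0.07·3 = 2.52 bits/symbol.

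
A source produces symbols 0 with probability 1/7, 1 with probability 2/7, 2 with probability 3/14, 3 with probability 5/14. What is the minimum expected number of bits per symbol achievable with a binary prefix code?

2 bits/symbol

Repeatedly combine the two least-probable nodes; the expected code length is the sum of the merged weights.
merge 1/7 + 3/14 → 5/14
merge 2/7 + 5/14 → 9/14
merge 5/14 + 9/14 → 1
L = 5/14 + 9/14 + 1 = 2 bits/symbol.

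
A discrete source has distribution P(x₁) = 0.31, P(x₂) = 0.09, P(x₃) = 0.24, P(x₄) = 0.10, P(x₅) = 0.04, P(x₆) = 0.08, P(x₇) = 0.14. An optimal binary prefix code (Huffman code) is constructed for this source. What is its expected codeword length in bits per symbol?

2.57 bits/symbol

Repeatedly combine the two least-probable nodes; the expected code length is the sum of the merged weights.
merge 1/25 + 2/25 → 3/25
merge 9/100 + 1/10 → 19/100
merge 3/25 + 7/50 → 13/50
merge 19/100 + 6/25 → 43/100
merge 13/50 + 31/100 → 57/100
merge 43/100 + 57/100 → 1
L = 3/25 + 19/100 + 13/50 + 43/100 + 57/100 + 1 = 257/100 = 2.57 bits/symbol.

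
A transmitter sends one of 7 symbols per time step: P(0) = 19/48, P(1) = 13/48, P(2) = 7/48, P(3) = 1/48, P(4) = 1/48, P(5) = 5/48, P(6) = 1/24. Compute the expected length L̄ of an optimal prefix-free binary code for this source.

Repeatedly combine the two least-probable nodes; the expected code length is the sum of the merged weights.
merge 1/48 + 1/48 → 1/24
merge 1/24 + 1/24 → 1/12
merge 1/12 + 5/48 → 3/16
merge 7/48 + 3/16 → 1/3
merge 13/48 + 1/3 → 29/48
merge 19/48 + 29/48 → 1
L = 1/24 + 1/12 + 3/16 + 1/3 + 29/48 + 1 = 9/4 = 2.25 bits/symbol.

2.25 bits/symbol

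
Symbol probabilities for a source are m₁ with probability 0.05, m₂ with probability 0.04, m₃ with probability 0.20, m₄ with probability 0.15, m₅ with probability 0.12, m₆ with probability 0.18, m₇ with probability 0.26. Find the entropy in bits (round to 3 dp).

H = −Σ pᵢ log₂ pᵢ.
−0.05·log₂(0.05) = 0.2161
−0.04·log₂(0.04) = 0.1858
−0.20·log₂(0.20) = 0.4644
−0.15·log₂(0.15) = 0.4105
−0.12·log₂(0.12) = 0.3671
−0.18·log₂(0.18) = 0.4453
−0.26·log₂(0.26) = 0.5053
Sum ≈ 2.5944 → 2.594 bits.

2.594 bits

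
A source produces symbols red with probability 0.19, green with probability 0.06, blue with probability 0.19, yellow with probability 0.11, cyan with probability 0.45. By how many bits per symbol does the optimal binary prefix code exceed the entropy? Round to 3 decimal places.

Entropy H = −Σ p log₂ p ≈ 2.0227 bits.
Huffman merges: 3/50+11/100→17/100; 17/100+19/100→9/25; 19/100+9/25→11/20; 9/20+11/20→1. L = 52/25 ≈ 2.0800.
L − H = 2.0800 − 2.0227 = 0.057 bits.

0.057 bits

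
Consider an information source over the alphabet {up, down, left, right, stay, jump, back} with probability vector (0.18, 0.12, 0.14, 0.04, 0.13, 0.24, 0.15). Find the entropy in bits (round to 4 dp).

H = −Σ pᵢ log₂ pᵢ.
−0.18·log₂(0.18) = 0.4453
−0.12·log₂(0.12) = 0.3671
−0.14·log₂(0.14) = 0.3971
−0.04·log₂(0.04) = 0.1858
−0.13·log₂(0.13) = 0.3826
−0.24·log₂(0.24) = 0.4941
−0.15·log₂(0.15) = 0.4105
Sum ≈ 2.6826 → 2.6826 bits.

2.6826 bits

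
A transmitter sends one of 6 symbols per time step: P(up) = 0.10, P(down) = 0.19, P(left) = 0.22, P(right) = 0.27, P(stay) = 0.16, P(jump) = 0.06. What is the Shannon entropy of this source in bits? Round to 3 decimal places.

2.445 bits

H = −Σ pᵢ log₂ pᵢ.
−0.10·log₂(0.10) = 0.3322
−0.19·log₂(0.19) = 0.4552
−0.22·log₂(0.22) = 0.4806
−0.27·log₂(0.27) = 0.5100
−0.16·log₂(0.16) = 0.4230
−0.06·log₂(0.06) = 0.2435
Sum ≈ 2.4446 → 2.445 bits.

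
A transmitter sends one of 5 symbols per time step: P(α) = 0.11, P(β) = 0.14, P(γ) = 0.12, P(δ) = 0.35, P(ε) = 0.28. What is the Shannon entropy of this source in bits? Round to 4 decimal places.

H = −Σ pᵢ log₂ pᵢ.
−0.11·log₂(0.11) = 0.3503
−0.14·log₂(0.14) = 0.3971
−0.12·log₂(0.12) = 0.3671
−0.35·log₂(0.35) = 0.5301
−0.28·log₂(0.28) = 0.5142
Sum ≈ 2.1588 → 2.1588 bits.

2.1588 bits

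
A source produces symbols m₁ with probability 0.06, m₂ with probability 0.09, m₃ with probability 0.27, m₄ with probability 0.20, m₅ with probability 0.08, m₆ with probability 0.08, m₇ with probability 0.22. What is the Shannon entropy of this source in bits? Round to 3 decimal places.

2.594 bits

H = −Σ pᵢ log₂ pᵢ.
−0.06·log₂(0.06) = 0.2435
−0.09·log₂(0.09) = 0.3127
−0.27·log₂(0.27) = 0.5100
−0.20·log₂(0.20) = 0.4644
−0.08·log₂(0.08) = 0.2915
−0.08·log₂(0.08) = 0.2915
−0.22·log₂(0.22) = 0.4806
Sum ≈ 2.5942 → 2.594 bits.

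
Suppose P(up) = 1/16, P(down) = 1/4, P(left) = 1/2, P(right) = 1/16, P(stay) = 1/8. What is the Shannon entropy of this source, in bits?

Each probability is a power of 1/2, so log₂(1/p) is an integer.
H = Σ p·log₂(1/p) = 1/16·4 + 1/4·2 + 1/2·1 + 1/16·4 + 1/8·3 = 1.875 bits.

1.875 bits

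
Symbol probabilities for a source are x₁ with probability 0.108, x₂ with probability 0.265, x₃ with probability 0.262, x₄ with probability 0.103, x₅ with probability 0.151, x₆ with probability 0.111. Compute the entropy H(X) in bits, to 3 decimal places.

2.462 bits

H = −Σ pᵢ log₂ pᵢ.
−0.108·log₂(0.108) = 0.3468
−0.265·log₂(0.265) = 0.5077
−0.262·log₂(0.262) = 0.5063
−0.103·log₂(0.103) = 0.3378
−0.151·log₂(0.151) = 0.4118
−0.111·log₂(0.111) = 0.3520
Sum ≈ 2.4624 → 2.462 bits.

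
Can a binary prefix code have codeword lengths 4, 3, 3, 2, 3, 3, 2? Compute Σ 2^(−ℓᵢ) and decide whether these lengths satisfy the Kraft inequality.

1.0625; no

With common denominator 2^4 = 16: Σ 2^(−ℓᵢ) = 1/16 + 2/16 + 2/16 + 4/16 + 2/16 + 2/16 + 4/16 = 17/16 = 1.0625.
Kraft's inequality requires Σ ≤ 1; here Σ = 1.0625 > 1, so no such prefix code exists.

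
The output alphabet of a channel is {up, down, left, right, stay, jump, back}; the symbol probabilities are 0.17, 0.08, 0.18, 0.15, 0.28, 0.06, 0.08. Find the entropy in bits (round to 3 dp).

H = −Σ pᵢ log₂ pᵢ.
−0.17·log₂(0.17) = 0.4346
−0.08·log₂(0.08) = 0.2915
−0.18·log₂(0.18) = 0.4453
−0.15·log₂(0.15) = 0.4105
−0.28·log₂(0.28) = 0.5142
−0.06·log₂(0.06) = 0.2435
−0.08·log₂(0.08) = 0.2915
Sum ≈ 2.6312 → 2.631 bits.

2.631 bits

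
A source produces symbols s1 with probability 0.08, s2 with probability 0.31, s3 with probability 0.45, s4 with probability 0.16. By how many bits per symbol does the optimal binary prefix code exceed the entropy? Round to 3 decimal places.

0.033 bits

Entropy H = −Σ p log₂ p ≈ 1.7567 bits.
Huffman merges: 2/25+4/25→6/25; 6/25+31/100→11/20; 9/20+11/20→1. L = 179/100 ≈ 1.7900.
L − H = 1.7900 − 1.7567 = 0.033 bits.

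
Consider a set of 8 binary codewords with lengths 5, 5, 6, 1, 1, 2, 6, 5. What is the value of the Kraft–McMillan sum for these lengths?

1.375

With common denominator 2^6 = 64: Σ 2^(−ℓᵢ) = 2/64 + 2/64 + 1/64 + 32/64 + 32/64 + 16/64 + 1/64 + 2/64 = 88/64 = 1.375.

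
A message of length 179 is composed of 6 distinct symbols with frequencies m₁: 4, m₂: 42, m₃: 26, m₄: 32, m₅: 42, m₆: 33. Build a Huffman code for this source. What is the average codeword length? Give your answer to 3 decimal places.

Probabilities are the counts divided by 179.
Repeatedly combine the two least-probable nodes; the expected code length is the sum of the merged weights.
merge 4/179 + 26/179 → 30/179
merge 30/179 + 32/179 → 62/179
merge 33/179 + 42/179 → 75/179
merge 42/179 + 62/179 → 104/179
merge 75/179 + 104/179 → 1
L = 30/179 + 62/179 + 75/179 + 104/179 + 1 = 450/179 ≈ 2.514 bits/symbol.

2.514 bits/symbol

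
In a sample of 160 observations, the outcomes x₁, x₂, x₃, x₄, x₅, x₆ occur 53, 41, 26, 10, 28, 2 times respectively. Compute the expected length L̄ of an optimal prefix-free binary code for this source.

Probabilities are the counts divided by 160.
Repeatedly combine the two least-probable nodes; the expected code length is the sum of the merged weights.
merge 1/80 + 1/16 → 3/40
merge 3/40 + 13/80 → 19/80
merge 7/40 + 19/80 → 33/80
merge 41/160 + 53/160 → 47/80
merge 33/80 + 47/80 → 1
L = 3/40 + 19/80 + 33/80 + 47/80 + 1 = 37/16 = 2.3125 bits/symbol.

2.3125 bits/symbol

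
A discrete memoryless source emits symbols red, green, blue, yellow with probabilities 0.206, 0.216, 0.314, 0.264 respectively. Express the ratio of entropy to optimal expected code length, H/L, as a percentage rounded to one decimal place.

Entropy H = −Σ p log₂ p ≈ 1.9791 bits.
Huffman merges: 103/500+27/125→211/500; 33/125+157/500→289/500; 211/500+289/500→1. L = 2 ≈ 2.0000.
Efficiency = H/L = 1.9791/2.0000 = 99.0%.

99.0%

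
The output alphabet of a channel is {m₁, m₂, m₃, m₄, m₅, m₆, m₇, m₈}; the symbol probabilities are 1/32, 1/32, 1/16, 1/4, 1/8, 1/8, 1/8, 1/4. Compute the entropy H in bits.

2.6875 bits

Each probability is a power of 1/2, so log₂(1/p) is an integer.
H = Σ p·log₂(1/p) = 1/32·5 + 1/32·5 + 1/16·4 + 1/4·2 + 1/8·3 + 1/8·3 + 1/8·3 + 1/4·2 = 2.6875 bits.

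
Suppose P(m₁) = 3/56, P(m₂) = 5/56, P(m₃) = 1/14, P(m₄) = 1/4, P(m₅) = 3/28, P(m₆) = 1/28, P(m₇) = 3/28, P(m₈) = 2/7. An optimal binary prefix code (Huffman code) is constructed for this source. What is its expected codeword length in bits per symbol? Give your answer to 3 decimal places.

Repeatedly combine the two least-probable nodes; the expected code length is the sum of the merged weights.
merge 1/28 + 3/56 → 5/56
merge 1/14 + 5/56 → 9/56
merge 5/56 + 3/28 → 11/56
merge 3/28 + 9/56 → 15/56
merge 11/56 + 1/4 → 25/56
merge 15/56 + 2/7 → 31/56
merge 25/56 + 31/56 → 1
L = 5/56 + 9/56 + 11/56 + 15/56 + 25/56 + 31/56 + 1 = 19/7 ≈ 2.714 bits/symbol.

2.714 bits/symbol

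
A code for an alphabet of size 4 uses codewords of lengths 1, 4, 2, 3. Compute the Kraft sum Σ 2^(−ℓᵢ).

0.9375

With common denominator 2^4 = 16: Σ 2^(−ℓᵢ) = 8/16 + 1/16 + 4/16 + 2/16 = 15/16 = 0.9375.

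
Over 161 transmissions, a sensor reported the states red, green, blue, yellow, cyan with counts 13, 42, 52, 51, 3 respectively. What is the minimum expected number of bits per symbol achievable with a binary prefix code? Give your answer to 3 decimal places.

2.099 bits/symbol

Probabilities are the counts divided by 161.
Repeatedly combine the two least-probable nodes; the expected code length is the sum of the merged weights.
merge 3/161 + 13/161 → 16/161
merge 16/161 + 6/23 → 58/161
merge 51/161 + 52/161 → 103/161
merge 58/161 + 103/161 → 1
L = 16/161 + 58/161 + 103/161 + 1 = 338/161 ≈ 2.099 bits/symbol.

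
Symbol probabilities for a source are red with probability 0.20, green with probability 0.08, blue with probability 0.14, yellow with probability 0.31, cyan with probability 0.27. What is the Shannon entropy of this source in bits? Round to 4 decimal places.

2.1868 bits

H = −Σ pᵢ log₂ pᵢ.
−0.20·log₂(0.20) = 0.4644
−0.08·log₂(0.08) = 0.2915
−0.14·log₂(0.14) = 0.3971
−0.31·log₂(0.31) = 0.5238
−0.27·log₂(0.27) = 0.5100
Sum ≈ 2.1868 → 2.1868 bits.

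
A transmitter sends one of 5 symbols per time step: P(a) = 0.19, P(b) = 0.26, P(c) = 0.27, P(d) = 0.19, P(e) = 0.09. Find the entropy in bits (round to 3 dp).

H = −Σ pᵢ log₂ pᵢ.
−0.19·log₂(0.19) = 0.4552
−0.26·log₂(0.26) = 0.5053
−0.27·log₂(0.27) = 0.5100
−0.19·log₂(0.19) = 0.4552
−0.09·log₂(0.09) = 0.3127
Sum ≈ 2.2384 → 2.238 bits.

2.238 bits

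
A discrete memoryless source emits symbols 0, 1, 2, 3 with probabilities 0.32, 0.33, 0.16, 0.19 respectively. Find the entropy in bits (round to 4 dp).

1.9321 bits

H = −Σ pᵢ log₂ pᵢ.
−0.32·log₂(0.32) = 0.5260
−0.33·log₂(0.33) = 0.5278
−0.16·log₂(0.16) = 0.4230
−0.19·log₂(0.19) = 0.4552
Sum ≈ 1.9321 → 1.9321 bits.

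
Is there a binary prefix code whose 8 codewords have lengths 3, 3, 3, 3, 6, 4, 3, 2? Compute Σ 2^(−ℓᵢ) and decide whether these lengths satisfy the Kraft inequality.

0.953125; yes

With common denominator 2^6 = 64: Σ 2^(−ℓᵢ) = 8/64 + 8/64 + 8/64 + 8/64 + 1/64 + 4/64 + 8/64 + 16/64 = 61/64 = 0.953125.
Kraft's inequality requires Σ ≤ 1; here Σ = 0.953125 ≤ 1, so such a prefix code exists.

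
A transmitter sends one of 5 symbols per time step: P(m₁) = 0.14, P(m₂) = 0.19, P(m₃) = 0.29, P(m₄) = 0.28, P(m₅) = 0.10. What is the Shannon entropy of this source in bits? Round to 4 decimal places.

2.2167 bits

H = −Σ pᵢ log₂ pᵢ.
−0.14·log₂(0.14) = 0.3971
−0.19·log₂(0.19) = 0.4552
−0.29·log₂(0.29) = 0.5179
−0.28·log₂(0.28) = 0.5142
−0.10·log₂(0.10) = 0.3322
Sum ≈ 2.2167 → 2.2167 bits.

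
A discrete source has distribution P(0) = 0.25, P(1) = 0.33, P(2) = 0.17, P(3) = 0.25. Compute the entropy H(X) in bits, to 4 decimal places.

H = −Σ pᵢ log₂ pᵢ.
−0.25·log₂(0.25) = 0.5000
−0.33·log₂(0.33) = 0.5278
−0.17·log₂(0.17) = 0.4346
−0.25·log₂(0.25) = 0.5000
Sum ≈ 1.9624 → 1.9624 bits.

1.9624 bits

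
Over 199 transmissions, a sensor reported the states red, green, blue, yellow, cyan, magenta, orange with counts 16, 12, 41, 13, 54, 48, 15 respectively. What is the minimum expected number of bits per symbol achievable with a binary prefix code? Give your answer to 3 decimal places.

Probabilities are the counts divided by 199.
Repeatedly combine the two least-probable nodes; the expected code length is the sum of the merged weights.
merge 12/199 + 13/199 → 25/199
merge 15/199 + 16/199 → 31/199
merge 25/199 + 31/199 → 56/199
merge 41/199 + 48/199 → 89/199
merge 54/199 + 56/199 → 110/199
merge 89/199 + 110/199 → 1
L = 25/199 + 31/199 + 56/199 + 89/199 + 110/199 + 1 = 510/199 ≈ 2.563 bits/symbol.

2.563 bits/symbol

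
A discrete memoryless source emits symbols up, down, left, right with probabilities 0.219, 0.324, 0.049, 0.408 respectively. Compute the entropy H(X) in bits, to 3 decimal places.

1.748 bits

H = −Σ pᵢ log₂ pᵢ.
−0.219·log₂(0.219) = 0.4798
−0.324·log₂(0.324) = 0.5268
−0.049·log₂(0.049) = 0.2132
−0.408·log₂(0.408) = 0.5277
Sum ≈ 1.7475 → 1.748 bits.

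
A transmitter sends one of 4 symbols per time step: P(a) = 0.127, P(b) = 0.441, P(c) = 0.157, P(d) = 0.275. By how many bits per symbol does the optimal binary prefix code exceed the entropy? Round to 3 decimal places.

Entropy H = −Σ p log₂ p ≈ 1.8305 bits.
Huffman merges: 127/1000+157/1000→71/250; 11/40+71/250→559/1000; 441/1000+559/1000→1. L = 1843/1000 ≈ 1.8430.
L − H = 1.8430 − 1.8305 = 0.012 bits.

0.012 bits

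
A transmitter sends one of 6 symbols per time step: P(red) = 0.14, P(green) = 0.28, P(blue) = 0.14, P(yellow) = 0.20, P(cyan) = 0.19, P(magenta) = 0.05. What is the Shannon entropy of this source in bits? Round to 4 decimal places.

2.4441 bits

H = −Σ pᵢ log₂ pᵢ.
−0.14·log₂(0.14) = 0.3971
−0.28·log₂(0.28) = 0.5142
−0.14·log₂(0.14) = 0.3971
−0.20·log₂(0.20) = 0.4644
−0.19·log₂(0.19) = 0.4552
−0.05·log₂(0.05) = 0.2161
Sum ≈ 2.4441 → 2.4441 bits.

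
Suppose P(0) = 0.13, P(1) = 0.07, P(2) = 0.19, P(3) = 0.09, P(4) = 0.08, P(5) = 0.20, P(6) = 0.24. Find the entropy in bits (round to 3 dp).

H = −Σ pᵢ log₂ pᵢ.
−0.13·log₂(0.13) = 0.3826
−0.07·log₂(0.07) = 0.2686
−0.19·log₂(0.19) = 0.4552
−0.09·log₂(0.09) = 0.3127
−0.08·log₂(0.08) = 0.2915
−0.20·log₂(0.20) = 0.4644
−0.24·log₂(0.24) = 0.4941
Sum ≈ 2.6691 → 2.669 bits.

2.669 bits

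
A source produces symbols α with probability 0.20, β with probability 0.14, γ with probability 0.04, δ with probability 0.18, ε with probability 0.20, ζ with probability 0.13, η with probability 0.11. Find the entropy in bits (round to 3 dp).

H = −Σ pᵢ log₂ pᵢ.
−0.20·log₂(0.20) = 0.4644
−0.14·log₂(0.14) = 0.3971
−0.04·log₂(0.04) = 0.1858
−0.18·log₂(0.18) = 0.4453
−0.20·log₂(0.20) = 0.4644
−0.13·log₂(0.13) = 0.3826
−0.11·log₂(0.11) = 0.3503
Sum ≈ 2.6899 → 2.690 bits.

2.690 bits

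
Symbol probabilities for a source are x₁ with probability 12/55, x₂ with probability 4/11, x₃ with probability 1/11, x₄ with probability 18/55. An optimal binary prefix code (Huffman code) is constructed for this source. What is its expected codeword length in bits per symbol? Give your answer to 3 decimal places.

1.945 bits/symbol

Repeatedly combine the two least-probable nodes; the expected code length is the sum of the merged weights.
merge 1/11 + 12/55 → 17/55
merge 17/55 + 18/55 → 7/11
merge 4/11 + 7/11 → 1
L = 17/55 + 7/11 + 1 = 107/55 ≈ 1.945 bits/symbol.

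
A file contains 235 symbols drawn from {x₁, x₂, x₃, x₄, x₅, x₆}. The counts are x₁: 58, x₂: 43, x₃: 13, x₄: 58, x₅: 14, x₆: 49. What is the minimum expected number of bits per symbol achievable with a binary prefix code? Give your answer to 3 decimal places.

2.413 bits/symbol

Probabilities are the counts divided by 235.
Repeatedly combine the two least-probable nodes; the expected code length is the sum of the merged weights.
merge 13/235 + 14/235 → 27/235
merge 27/235 + 43/235 → 14/47
merge 49/235 + 58/235 → 107/235
merge 58/235 + 14/47 → 128/235
merge 107/235 + 128/235 → 1
L = 27/235 + 14/47 + 107/235 + 128/235 + 1 = 567/235 ≈ 2.413 bits/symbol.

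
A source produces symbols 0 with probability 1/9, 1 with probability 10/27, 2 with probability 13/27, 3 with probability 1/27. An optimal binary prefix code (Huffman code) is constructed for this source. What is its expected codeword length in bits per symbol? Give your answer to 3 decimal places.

1.667 bits/symbol

Repeatedly combine the two least-probable nodes; the expected code length is the sum of the merged weights.
merge 1/27 + 1/9 → 4/27
merge 4/27 + 10/27 → 14/27
merge 13/27 + 14/27 → 1
L = 4/27 + 14/27 + 1 = 5/3 ≈ 1.667 bits/symbol.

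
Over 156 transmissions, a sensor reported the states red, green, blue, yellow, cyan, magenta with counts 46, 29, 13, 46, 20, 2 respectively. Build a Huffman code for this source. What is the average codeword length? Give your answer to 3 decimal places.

Probabilities are the counts divided by 156.
Repeatedly combine the two least-probable nodes; the expected code length is the sum of the merged weights.
merge 1/78 + 1/12 → 5/52
merge 5/52 + 5/39 → 35/156
merge 29/156 + 35/156 → 16/39
merge 23/78 + 23/78 → 23/39
merge 16/39 + 23/39 → 1
L = 5/52 + 35/156 + 16/39 + 23/39 + 1 = 181/78 ≈ 2.321 bits/symbol.

2.321 bits/symbol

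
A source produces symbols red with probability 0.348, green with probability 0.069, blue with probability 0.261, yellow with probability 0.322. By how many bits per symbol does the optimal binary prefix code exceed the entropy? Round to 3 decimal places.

0.154 bits

Entropy H = −Σ p log₂ p ≈ 1.8283 bits.
Huffman merges: 69/1000+261/1000→33/100; 161/500+33/100→163/250; 87/250+163/250→1. L = 991/500 ≈ 1.9820.
L − H = 1.9820 − 1.8283 = 0.154 bits.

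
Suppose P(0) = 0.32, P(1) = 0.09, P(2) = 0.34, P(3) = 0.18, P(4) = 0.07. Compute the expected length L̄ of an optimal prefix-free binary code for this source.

Repeatedly combine the two least-probable nodes; the expected code length is the sum of the merged weights.
merge 7/100 + 9/100 → 4/25
merge 4/25 + 9/50 → 17/50
merge 8/25 + 17/50 → 33/50
merge 17/50 + 33/50 → 1
L = 4/25 + 17/50 + 33/50 + 1 = 54/25 = 2.16 bits/symbol.

2.16 bits/symbol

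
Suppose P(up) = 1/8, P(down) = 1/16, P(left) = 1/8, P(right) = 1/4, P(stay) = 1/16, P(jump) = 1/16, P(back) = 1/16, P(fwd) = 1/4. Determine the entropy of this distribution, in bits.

Each probability is a power of 1/2, so log₂(1/p) is an integer.
H = Σ p·log₂(1/p) = 1/8·3 + 1/16·4 + 1/8·3 + 1/4·2 + 1/16·4 + 1/16·4 + 1/16·4 + 1/4·2 = 2.75 bits.

2.75 bits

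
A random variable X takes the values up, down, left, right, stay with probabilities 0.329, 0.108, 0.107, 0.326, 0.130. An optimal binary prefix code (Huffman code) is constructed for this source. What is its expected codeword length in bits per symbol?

Repeatedly combine the two least-probable nodes; the expected code length is the sum of the merged weights.
merge 107/1000 + 27/250 → 43/200
merge 13/100 + 43/200 → 69/200
merge 163/500 + 329/1000 → 131/200
merge 69/200 + 131/200 → 1
L = 43/200 + 69/200 + 131/200 + 1 = 443/200 = 2.215 bits/symbol.

2.215 bits/symbol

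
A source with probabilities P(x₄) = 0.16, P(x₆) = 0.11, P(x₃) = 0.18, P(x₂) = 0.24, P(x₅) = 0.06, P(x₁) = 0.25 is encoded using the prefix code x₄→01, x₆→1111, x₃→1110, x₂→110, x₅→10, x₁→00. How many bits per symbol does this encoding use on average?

2.82 bits/symbol

L̄ = Σ pᵢ·ℓᵢ = 0.16·2 + 0.11·4 + 0.18·4 + 0.24·3 + 0.06·2 + 0.25·2 = 2.82 bits/symbol.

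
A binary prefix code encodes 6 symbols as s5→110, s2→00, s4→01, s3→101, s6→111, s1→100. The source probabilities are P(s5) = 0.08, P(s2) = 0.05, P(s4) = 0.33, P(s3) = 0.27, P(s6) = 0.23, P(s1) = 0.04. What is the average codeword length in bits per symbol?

2.62 bits/symbol

L̄ = Σ pᵢ·ℓᵢ = 0.08·3 + 0.05·2 + 0.33·2 + 0.27·3 + 0.23·3 + 0.04·3 = 2.62 bits/symbol.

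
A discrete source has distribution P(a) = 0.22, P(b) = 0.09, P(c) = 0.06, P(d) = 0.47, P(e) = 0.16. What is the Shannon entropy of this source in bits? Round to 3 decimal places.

H = −Σ pᵢ log₂ pᵢ.
−0.22·log₂(0.22) = 0.4806
−0.09·log₂(0.09) = 0.3127
−0.06·log₂(0.06) = 0.2435
−0.47·log₂(0.47) = 0.5120
−0.16·log₂(0.16) = 0.4230
Sum ≈ 1.9717 → 1.972 bits.

1.972 bits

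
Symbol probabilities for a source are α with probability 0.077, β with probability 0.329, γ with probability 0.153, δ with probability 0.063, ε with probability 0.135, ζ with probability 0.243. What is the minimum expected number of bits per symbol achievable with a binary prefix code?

2.415 bits/symbol

Repeatedly combine the two least-probable nodes; the expected code length is the sum of the merged weights.
merge 63/1000 + 77/1000 → 7/50
merge 27/200 + 7/50 → 11/40
merge 153/1000 + 243/1000 → 99/250
merge 11/40 + 329/1000 → 151/250
merge 99/250 + 151/250 → 1
L = 7/50 + 11/40 + 99/250 + 151/250 + 1 = 483/200 = 2.415 bits/symbol.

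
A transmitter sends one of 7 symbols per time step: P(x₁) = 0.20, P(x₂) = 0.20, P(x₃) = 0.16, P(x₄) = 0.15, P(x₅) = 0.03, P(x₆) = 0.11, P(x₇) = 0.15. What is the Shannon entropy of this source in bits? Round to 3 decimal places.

H = −Σ pᵢ log₂ pᵢ.
−0.20·log₂(0.20) = 0.4644
−0.20·log₂(0.20) = 0.4644
−0.16·log₂(0.16) = 0.4230
−0.15·log₂(0.15) = 0.4105
−0.03·log₂(0.03) = 0.1518
−0.11·log₂(0.11) = 0.3503
−0.15·log₂(0.15) = 0.4105
Sum ≈ 2.6749 → 2.675 bits.

2.675 bits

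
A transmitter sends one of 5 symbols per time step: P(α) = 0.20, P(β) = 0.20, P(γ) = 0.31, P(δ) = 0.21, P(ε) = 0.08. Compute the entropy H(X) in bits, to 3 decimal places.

H = −Σ pᵢ log₂ pᵢ.
−0.20·log₂(0.20) = 0.4644
−0.20·log₂(0.20) = 0.4644
−0.31·log₂(0.31) = 0.5238
−0.21·log₂(0.21) = 0.4728
−0.08·log₂(0.08) = 0.2915
Sum ≈ 2.2169 → 2.217 bits.

2.217 bits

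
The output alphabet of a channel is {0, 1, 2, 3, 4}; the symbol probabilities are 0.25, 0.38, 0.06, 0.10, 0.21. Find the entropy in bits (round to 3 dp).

H = −Σ pᵢ log₂ pᵢ.
−0.25·log₂(0.25) = 0.5000
−0.38·log₂(0.38) = 0.5305
−0.06·log₂(0.06) = 0.2435
−0.10·log₂(0.10) = 0.3322
−0.21·log₂(0.21) = 0.4728
Sum ≈ 2.0790 → 2.079 bits.

2.079 bits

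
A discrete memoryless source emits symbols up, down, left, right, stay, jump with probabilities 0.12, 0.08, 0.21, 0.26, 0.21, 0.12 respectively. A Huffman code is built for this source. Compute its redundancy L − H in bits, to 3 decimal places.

Entropy H = −Σ p log₂ p ≈ 2.4766 bits.
Huffman merges: 2/25+3/25→1/5; 3/25+1/5→8/25; 21/100+21/100→21/50; 13/50+8/25→29/50; 21/50+29/50→1. L = 63/25 ≈ 2.5200.
L − H = 2.5200 − 2.4766 = 0.043 bits.

0.043 bits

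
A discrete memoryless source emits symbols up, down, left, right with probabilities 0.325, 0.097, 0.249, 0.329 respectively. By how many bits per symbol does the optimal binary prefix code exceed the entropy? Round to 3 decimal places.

Entropy H = −Σ p log₂ p ≈ 1.8806 bits.
Huffman merges: 97/1000+249/1000→173/500; 13/40+329/1000→327/500; 173/500+327/500→1. L = 2 ≈ 2.0000.
L − H = 2.0000 − 1.8806 = 0.119 bits.

0.119 bits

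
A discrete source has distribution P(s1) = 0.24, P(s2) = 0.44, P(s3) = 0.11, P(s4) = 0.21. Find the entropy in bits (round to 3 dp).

1.838 bits

H = −Σ pᵢ log₂ pᵢ.
−0.24·log₂(0.24) = 0.4941
−0.44·log₂(0.44) = 0.5211
−0.11·log₂(0.11) = 0.3503
−0.21·log₂(0.21) = 0.4728
Sum ≈ 1.8384 → 1.838 bits.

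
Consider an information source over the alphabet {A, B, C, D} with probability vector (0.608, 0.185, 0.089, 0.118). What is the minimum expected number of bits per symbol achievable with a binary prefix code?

Repeatedly combine the two least-probable nodes; the expected code length is the sum of the merged weights.
merge 89/1000 + 59/500 → 207/1000
merge 37/200 + 207/1000 → 49/125
merge 49/125 + 76/125 → 1
L = 207/1000 + 49/125 + 1 = 1599/1000 = 1.599 bits/symbol.

1.599 bits/symbol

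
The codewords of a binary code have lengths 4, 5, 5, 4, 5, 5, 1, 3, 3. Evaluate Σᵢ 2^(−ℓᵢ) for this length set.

With common denominator 2^5 = 32: Σ 2^(−ℓᵢ) = 2/32 + 1/32 + 1/32 + 2/32 + 1/32 + 1/32 + 16/32 + 4/32 + 4/32 = 32/32 = 1.

1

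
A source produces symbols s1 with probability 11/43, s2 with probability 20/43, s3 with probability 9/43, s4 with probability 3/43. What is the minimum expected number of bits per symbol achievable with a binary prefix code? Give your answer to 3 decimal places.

Repeatedly combine the two least-probable nodes; the expected code length is the sum of the merged weights.
merge 3/43 + 9/43 → 12/43
merge 11/43 + 12/43 → 23/43
merge 20/43 + 23/43 → 1
L = 12/43 + 23/43 + 1 = 78/43 ≈ 1.814 bits/symbol.

1.814 bits/symbol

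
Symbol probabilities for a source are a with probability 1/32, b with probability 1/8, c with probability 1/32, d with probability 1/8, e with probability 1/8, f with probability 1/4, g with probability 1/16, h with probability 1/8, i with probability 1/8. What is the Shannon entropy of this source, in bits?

Each probability is a power of 1/2, so log₂(1/p) is an integer.
H = Σ p·log₂(1/p) = 1/32·5 + 1/8·3 + 1/32·5 + 1/8·3 + 1/8·3 + 1/4·2 + 1/16·4 + 1/8·3 + 1/8·3 = 2.9375 bits.

2.9375 bits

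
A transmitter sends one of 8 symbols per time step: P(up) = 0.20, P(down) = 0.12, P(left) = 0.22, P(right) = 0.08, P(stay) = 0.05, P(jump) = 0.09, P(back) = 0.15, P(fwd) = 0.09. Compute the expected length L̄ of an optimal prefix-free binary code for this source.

Repeatedly combine the two least-probable nodes; the expected code length is the sum of the merged weights.
merge 1/20 + 2/25 → 13/100
merge 9/100 + 9/100 → 9/50
merge 3/25 + 13/100 → 1/4
merge 3/20 + 9/50 → 33/100
merge 1/5 + 11/50 → 21/50
merge 1/4 + 33/100 → 29/50
merge 21/50 + 29/50 → 1
L = 13/100 + 9/50 + 1/4 + 33/100 + 21/50 + 29/50 + 1 = 289/100 = 2.89 bits/symbol.

2.89 bits/symbol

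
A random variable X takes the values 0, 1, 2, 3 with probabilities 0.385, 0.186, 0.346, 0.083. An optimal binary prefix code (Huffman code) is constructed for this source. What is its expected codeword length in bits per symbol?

Repeatedly combine the two least-probable nodes; the expected code length is the sum of the merged weights.
merge 83/1000 + 93/500 → 269/1000
merge 269/1000 + 173/500 → 123/200
merge 77/200 + 123/200 → 1
L = 269/1000 + 123/200 + 1 = 471/250 = 1.884 bits/symbol.

1.884 bits/symbol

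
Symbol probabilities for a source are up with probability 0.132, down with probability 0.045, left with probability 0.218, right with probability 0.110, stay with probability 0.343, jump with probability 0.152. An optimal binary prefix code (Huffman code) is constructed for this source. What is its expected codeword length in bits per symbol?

Repeatedly combine the two least-probable nodes; the expected code length is the sum of the merged weights.
merge 9/200 + 11/100 → 31/200
merge 33/250 + 19/125 → 71/250
merge 31/200 + 109/500 → 373/1000
merge 71/250 + 343/1000 → 627/1000
merge 373/1000 + 627/1000 → 1
L = 31/200 + 71/250 + 373/1000 + 627/1000 + 1 = 2439/1000 = 2.439 bits/symbol.

2.439 bits/symbol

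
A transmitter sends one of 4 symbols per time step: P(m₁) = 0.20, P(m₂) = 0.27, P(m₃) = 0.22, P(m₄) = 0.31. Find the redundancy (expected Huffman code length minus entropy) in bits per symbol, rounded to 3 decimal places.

0.021 bits

Entropy H = −Σ p log₂ p ≈ 1.9788 bits.
Huffman merges: 1/5+11/50→21/50; 27/100+31/100→29/50; 21/50+29/50→1. L = 2 ≈ 2.0000.
L − H = 2.0000 − 1.9788 = 0.021 bits.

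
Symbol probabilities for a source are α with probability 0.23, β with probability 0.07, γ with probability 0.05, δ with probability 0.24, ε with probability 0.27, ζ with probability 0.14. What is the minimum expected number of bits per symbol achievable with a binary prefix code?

Repeatedly combine the two least-probable nodes; the expected code length is the sum of the merged weights.
merge 1/20 + 7/100 → 3/25
merge 3/25 + 7/50 → 13/50
merge 23/100 + 6/25 → 47/100
merge 13/50 + 27/100 → 53/100
merge 47/100 + 53/100 → 1
L = 3/25 + 13/50 + 47/100 + 53/100 + 1 = 119/50 = 2.38 bits/symbol.

2.38 bits/symbol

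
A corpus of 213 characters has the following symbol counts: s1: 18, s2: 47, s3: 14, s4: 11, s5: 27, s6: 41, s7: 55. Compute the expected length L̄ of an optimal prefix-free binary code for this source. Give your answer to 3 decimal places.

2.638 bits/symbol

Probabilities are the counts divided by 213.
Repeatedly combine the two least-probable nodes; the expected code length is the sum of the merged weights.
merge 11/213 + 14/213 → 25/213
merge 6/71 + 25/213 → 43/213
merge 9/71 + 41/213 → 68/213
merge 43/213 + 47/213 → 30/71
merge 55/213 + 68/213 → 41/71
merge 30/71 + 41/71 → 1
L = 25/213 + 43/213 + 68/213 + 30/71 + 41/71 + 1 = 562/213 ≈ 2.638 bits/symbol.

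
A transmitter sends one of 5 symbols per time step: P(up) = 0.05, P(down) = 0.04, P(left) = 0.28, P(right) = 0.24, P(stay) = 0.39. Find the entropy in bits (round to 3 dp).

1.940 bits

H = −Σ pᵢ log₂ pᵢ.
−0.05·log₂(0.05) = 0.2161
−0.04·log₂(0.04) = 0.1858
−0.28·log₂(0.28) = 0.5142
−0.24·log₂(0.24) = 0.4941
−0.39·log₂(0.39) = 0.5298
Sum ≈ 1.9400 → 1.940 bits.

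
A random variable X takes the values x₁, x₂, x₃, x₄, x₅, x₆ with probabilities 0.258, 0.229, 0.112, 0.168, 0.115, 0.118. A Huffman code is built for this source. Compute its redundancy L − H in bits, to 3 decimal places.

Entropy H = −Σ p log₂ p ≈ 2.5000 bits.
Huffman merges: 14/125+23/200→227/1000; 59/500+21/125→143/500; 227/1000+229/1000→57/125; 129/500+143/500→68/125; 57/125+68/125→1. L = 2513/1000 ≈ 2.5130.
L − H = 2.5130 − 2.5000 = 0.013 bits.

0.013 bits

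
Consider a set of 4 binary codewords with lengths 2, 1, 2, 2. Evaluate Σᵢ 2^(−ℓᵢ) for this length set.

With common denominator 2^2 = 4: Σ 2^(−ℓᵢ) = 1/4 + 2/4 + 1/4 + 1/4 = 5/4 = 1.25.

1.25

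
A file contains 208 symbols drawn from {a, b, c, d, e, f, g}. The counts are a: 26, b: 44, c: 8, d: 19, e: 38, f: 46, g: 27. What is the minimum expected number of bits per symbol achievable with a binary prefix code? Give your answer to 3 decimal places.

Probabilities are the counts divided by 208.
Repeatedly combine the two least-probable nodes; the expected code length is the sum of the merged weights.
merge 1/26 + 19/208 → 27/208
merge 1/8 + 27/208 → 53/208
merge 27/208 + 19/104 → 5/16
merge 11/52 + 23/104 → 45/104
merge 53/208 + 5/16 → 59/104
merge 45/104 + 59/104 → 1
L = 27/208 + 53/208 + 5/16 + 45/104 + 59/104 + 1 = 561/208 ≈ 2.697 bits/symbol.

2.697 bits/symbol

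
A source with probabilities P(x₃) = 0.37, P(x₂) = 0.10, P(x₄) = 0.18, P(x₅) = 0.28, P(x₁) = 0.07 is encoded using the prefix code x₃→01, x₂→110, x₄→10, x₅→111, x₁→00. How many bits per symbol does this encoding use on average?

2.38 bits/symbol

L̄ = Σ pᵢ·ℓᵢ = 0.37·2 + 0.10·3 + 0.18·2 + 0.28·3 + 0.07·2 = 2.38 bits/symbol.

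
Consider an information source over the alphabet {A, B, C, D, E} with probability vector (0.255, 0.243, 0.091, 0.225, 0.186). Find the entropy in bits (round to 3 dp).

2.249 bits

H = −Σ pᵢ log₂ pᵢ.
−0.255·log₂(0.255) = 0.5027
−0.243·log₂(0.243) = 0.4960
−0.091·log₂(0.091) = 0.3147
−0.225·log₂(0.225) = 0.4842
−0.186·log₂(0.186) = 0.4514
Sum ≈ 2.2489 → 2.249 bits.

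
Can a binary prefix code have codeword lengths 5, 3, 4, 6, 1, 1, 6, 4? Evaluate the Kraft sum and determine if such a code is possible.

1.3125; no

With common denominator 2^6 = 64: Σ 2^(−ℓᵢ) = 2/64 + 8/64 + 4/64 + 1/64 + 32/64 + 32/64 + 1/64 + 4/64 = 84/64 = 1.3125.
Kraft's inequality requires Σ ≤ 1; here Σ = 1.3125 > 1, so no such prefix code exists.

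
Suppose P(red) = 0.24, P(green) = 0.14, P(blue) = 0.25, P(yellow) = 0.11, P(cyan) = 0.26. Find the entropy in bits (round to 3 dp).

H = −Σ pᵢ log₂ pᵢ.
−0.24·log₂(0.24) = 0.4941
−0.14·log₂(0.14) = 0.3971
−0.25·log₂(0.25) = 0.5000
−0.11·log₂(0.11) = 0.3503
−0.26·log₂(0.26) = 0.5053
Sum ≈ 2.2468 → 2.247 bits.

2.247 bits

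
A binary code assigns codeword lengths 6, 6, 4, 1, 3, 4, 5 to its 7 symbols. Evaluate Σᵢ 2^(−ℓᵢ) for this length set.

With common denominator 2^6 = 64: Σ 2^(−ℓᵢ) = 1/64 + 1/64 + 4/64 + 32/64 + 8/64 + 4/64 + 2/64 = 52/64 = 0.8125.

0.8125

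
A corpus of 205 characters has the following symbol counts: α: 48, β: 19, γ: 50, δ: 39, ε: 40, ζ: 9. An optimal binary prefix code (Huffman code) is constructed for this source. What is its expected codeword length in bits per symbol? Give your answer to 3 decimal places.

Probabilities are the counts divided by 205.
Repeatedly combine the two least-probable nodes; the expected code length is the sum of the merged weights.
merge 9/205 + 19/205 → 28/205
merge 28/205 + 39/205 → 67/205
merge 8/41 + 48/205 → 88/205
merge 10/41 + 67/205 → 117/205
merge 88/205 + 117/205 → 1
L = 28/205 + 67/205 + 88/205 + 117/205 + 1 = 101/41 ≈ 2.463 bits/symbol.

2.463 bits/symbol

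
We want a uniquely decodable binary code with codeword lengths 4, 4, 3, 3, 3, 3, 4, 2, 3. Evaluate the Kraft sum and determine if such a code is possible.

1.0625; no

With common denominator 2^4 = 16: Σ 2^(−ℓᵢ) = 1/16 + 1/16 + 2/16 + 2/16 + 2/16 + 2/16 + 1/16 + 4/16 + 2/16 = 17/16 = 1.0625.
Kraft's inequality requires Σ ≤ 1; here Σ = 1.0625 > 1, so no such prefix code exists.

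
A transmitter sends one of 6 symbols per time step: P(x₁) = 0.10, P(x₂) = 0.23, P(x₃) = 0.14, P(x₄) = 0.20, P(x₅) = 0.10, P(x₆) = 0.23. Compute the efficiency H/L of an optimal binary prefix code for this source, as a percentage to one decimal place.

98.5%

Entropy H = −Σ p log₂ p ≈ 2.5012 bits.
Huffman merges: 1/10+1/10→1/5; 7/50+1/5→17/50; 1/5+23/100→43/100; 23/100+17/50→57/100; 43/100+57/100→1. L = 127/50 ≈ 2.5400.
Efficiency = H/L = 2.5012/2.5400 = 98.5%.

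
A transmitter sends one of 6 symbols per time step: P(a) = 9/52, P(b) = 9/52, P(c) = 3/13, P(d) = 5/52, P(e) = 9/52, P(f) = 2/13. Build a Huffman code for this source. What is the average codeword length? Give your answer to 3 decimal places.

Repeatedly combine the two least-probable nodes; the expected code length is the sum of the merged weights.
merge 5/52 + 2/13 → 1/4
merge 9/52 + 9/52 → 9/26
merge 9/52 + 3/13 → 21/52
merge 1/4 + 9/26 → 31/52
merge 21/52 + 31/52 → 1
L = 1/4 + 9/26 + 21/52 + 31/52 + 1 = 135/52 ≈ 2.596 bits/symbol.

2.596 bits/symbol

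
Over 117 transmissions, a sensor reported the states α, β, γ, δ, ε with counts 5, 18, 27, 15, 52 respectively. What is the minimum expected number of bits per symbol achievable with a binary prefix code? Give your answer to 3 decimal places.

Probabilities are the counts divided by 117.
Repeatedly combine the two least-probable nodes; the expected code length is the sum of the merged weights.
merge 5/117 + 5/39 → 20/117
merge 2/13 + 20/117 → 38/117
merge 3/13 + 38/117 → 5/9
merge 4/9 + 5/9 → 1
L = 20/117 + 38/117 + 5/9 + 1 = 80/39 ≈ 2.051 bits/symbol.

2.051 bits/symbol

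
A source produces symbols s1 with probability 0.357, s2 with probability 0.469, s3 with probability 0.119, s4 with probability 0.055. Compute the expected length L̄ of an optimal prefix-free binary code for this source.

Repeatedly combine the two least-probable nodes; the expected code length is the sum of the merged weights.
merge 11/200 + 119/1000 → 87/500
merge 87/500 + 357/1000 → 531/1000
merge 469/1000 + 531/1000 → 1
L = 87/500 + 531/1000 + 1 = 341/200 = 1.705 bits/symbol.

1.705 bits/symbol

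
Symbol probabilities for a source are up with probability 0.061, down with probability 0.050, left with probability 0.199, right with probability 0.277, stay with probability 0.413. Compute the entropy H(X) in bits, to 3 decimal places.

H = −Σ pᵢ log₂ pᵢ.
−0.061·log₂(0.061) = 0.2461
−0.050·log₂(0.050) = 0.2161
−0.199·log₂(0.199) = 0.4635
−0.277·log₂(0.277) = 0.5130
−0.413·log₂(0.413) = 0.5269
Sum ≈ 1.9657 → 1.966 bits.

1.966 bits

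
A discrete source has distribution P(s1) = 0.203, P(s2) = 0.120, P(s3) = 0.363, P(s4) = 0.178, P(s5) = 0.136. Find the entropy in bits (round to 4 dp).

2.1994 bits

H = −Σ pᵢ log₂ pᵢ.
−0.203·log₂(0.203) = 0.4670
−0.120·log₂(0.120) = 0.3671
−0.363·log₂(0.363) = 0.5307
−0.178·log₂(0.178) = 0.4432
−0.136·log₂(0.136) = 0.3915
Sum ≈ 2.1994 → 2.1994 bits.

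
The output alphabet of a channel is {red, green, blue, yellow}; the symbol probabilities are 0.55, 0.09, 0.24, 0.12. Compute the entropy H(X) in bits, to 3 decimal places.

H = −Σ pᵢ log₂ pᵢ.
−0.55·log₂(0.55) = 0.4744
−0.09·log₂(0.09) = 0.3127
−0.24·log₂(0.24) = 0.4941
−0.12·log₂(0.12) = 0.3671
Sum ≈ 1.6482 → 1.648 bits.

1.648 bits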